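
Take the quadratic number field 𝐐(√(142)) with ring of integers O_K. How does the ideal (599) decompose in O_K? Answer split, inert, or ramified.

142 mod 4 = 2, hence disc K = 4·142 = 568 and O_K = ℤ[√142].
599 ∤ 568, so 599 is unramified.
Compute (142/599) via Euler: 142^((599-1)/2) mod 599 = 1, so (142/599) = 1.
(142/599) = 1, so 599 splits.

p splits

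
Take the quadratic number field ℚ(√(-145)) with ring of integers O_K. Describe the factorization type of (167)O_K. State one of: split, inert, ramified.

splits completely

Since -145 ≢ 1 mod 4, the ring of integers is ℤ[√-145] with discriminant 4·(-145) = -580.
disc(K) = -580 is not divisible by 167; 167 is unramified.
Euler's criterion: (-145)^83 mod 167 = 1. Thus (-145|167) = 1.
Legendre symbol 1 ⇒ 167 is split.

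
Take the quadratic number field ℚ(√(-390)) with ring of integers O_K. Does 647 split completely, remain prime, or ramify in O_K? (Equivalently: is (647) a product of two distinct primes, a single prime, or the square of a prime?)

splits completely

d = -390 ≡ 2 (mod 4), so O_K = ℤ[√-390] and disc(K) = 4d = -1560.
disc(K) = -1560 is not divisible by 647; 647 is unramified.
Euler's criterion: (-390)^323 mod 647 = 1. Thus (-390|647) = 1.
(-390/647) = 1, so 647 splits.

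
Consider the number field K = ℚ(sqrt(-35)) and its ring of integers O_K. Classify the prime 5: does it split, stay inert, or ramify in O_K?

p ramifies

Since -35 ≡ 1 mod 4, the ring of integers is ℤ[(1+√-35)/2] with discriminant -35.
Ramification test: 5 | -35. The prime 5 ramifies in K.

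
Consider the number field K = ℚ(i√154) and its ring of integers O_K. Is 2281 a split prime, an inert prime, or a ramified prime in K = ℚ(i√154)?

remains prime (inert)

-154 mod 4 = 2, hence disc K = 4·(-154) = -616 and O_K = ℤ[√-154].
Since gcd(2281, -616) = 1 the prime 2281 does not ramify.
Legendre symbol by Euler's criterion: (-154/2281) ≡ (-154)^1140 ≡ 2280 (mod 2281), i.e. (-154/2281) = -1.
d is a non-residue mod p, hence 2281 remains inert in O_K.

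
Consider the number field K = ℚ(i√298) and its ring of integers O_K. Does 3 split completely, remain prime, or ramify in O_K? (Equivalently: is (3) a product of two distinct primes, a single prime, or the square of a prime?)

inert

-298 mod 4 = 2, hence disc K = 4·(-298) = -1192 and O_K = ℤ[√-298].
disc(K) = -1192 is not divisible by 3; 3 is unramified.
Legendre symbol by Euler's criterion: (-298/3) ≡ (-298)^1 ≡ 2 (mod 3), i.e. (-298/3) = -1.
(-298/3) = -1, so 3 is inert.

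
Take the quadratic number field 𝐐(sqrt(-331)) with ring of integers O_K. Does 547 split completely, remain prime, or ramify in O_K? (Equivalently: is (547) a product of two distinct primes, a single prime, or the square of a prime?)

-331 mod 4 = 1, hence disc K = -331 and O_K = ℤ[(1+√-331)/2].
Since gcd(547, -331) = 1 the prime 547 does not ramify.
(-331/547) = 216^273 mod 547 = 1, giving Legendre symbol 1.
Legendre symbol 1 ⇒ 547 is split.

split — (547) = 𝔭₁𝔭₂ with 𝔭₁ ≠ 𝔭₂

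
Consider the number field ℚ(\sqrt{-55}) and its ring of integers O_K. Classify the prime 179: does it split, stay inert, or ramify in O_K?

179 splits in O_K

Since -55 ≡ 1 mod 4, the ring of integers is ℤ[(1+√-55)/2] with discriminant -55.
179 ∤ -55, so 179 is unramified.
Legendre symbol by Euler's criterion: (-55/179) ≡ (-55)^89 ≡ 1 (mod 179), i.e. (-55/179) = 1.
d is a quadratic residue mod p, hence 179 splits in O_K.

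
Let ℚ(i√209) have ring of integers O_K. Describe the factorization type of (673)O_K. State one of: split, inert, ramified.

split — (673) = 𝔭₁𝔭₂ with 𝔭₁ ≠ 𝔭₂

d = -209 ≡ 3 (mod 4), so O_K = ℤ[√-209] and disc(K) = 4d = -836.
673 ∤ -836, so 673 is unramified.
Compute (-209/673) via Euler: 464^((673-1)/2) mod 673 = 1, so (-209/673) = 1.
d is a quadratic residue mod p, hence 673 splits in O_K.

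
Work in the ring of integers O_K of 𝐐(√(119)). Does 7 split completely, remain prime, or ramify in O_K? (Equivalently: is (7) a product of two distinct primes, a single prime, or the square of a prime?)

ramified

119 mod 4 = 3, hence disc K = 4·119 = 476 and O_K = ℤ[√119].
disc(K) = 476 = 7·68, so p = 7 is ramified.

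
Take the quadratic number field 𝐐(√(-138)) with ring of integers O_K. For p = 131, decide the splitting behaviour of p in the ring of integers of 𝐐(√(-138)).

Since -138 ≢ 1 mod 4, the ring of integers is ℤ[√-138] with discriminant 4·(-138) = -552.
Since gcd(131, -552) = 1 the prime 131 does not ramify.
Euler's criterion: (-138)^65 mod 131 = 130. Thus (-138|131) = -1.
Legendre symbol -1 ⇒ 131 is inert.

131 remains inert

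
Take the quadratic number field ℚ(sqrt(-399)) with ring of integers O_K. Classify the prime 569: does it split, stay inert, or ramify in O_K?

d = -399 ≡ 1 (mod 4), so O_K = ℤ[(1+√-399)/2] and disc(K) = d = -399.
Since gcd(569, -399) = 1 the prime 569 does not ramify.
Euler's criterion: (-399)^284 mod 569 = 1. Thus (-399|569) = 1.
d is a quadratic residue mod p, hence 569 splits in O_K.

split — (569) = 𝔭₁𝔭₂ with 𝔭₁ ≠ 𝔭₂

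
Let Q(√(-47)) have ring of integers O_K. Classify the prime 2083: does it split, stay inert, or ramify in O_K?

d = -47 ≡ 1 (mod 4), so O_K = ℤ[(1+√-47)/2] and disc(K) = d = -47.
2083 ∤ -47, so 2083 is unramified.
Compute (-47/2083) via Euler: 2036^((2083-1)/2) mod 2083 = 2082, so (-47/2083) = -1.
d is a non-residue mod p, hence 2083 remains inert in O_K.

p is inert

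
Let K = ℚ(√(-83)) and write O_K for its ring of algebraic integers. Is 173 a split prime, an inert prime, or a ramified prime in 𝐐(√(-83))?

splits completely

d = -83 ≡ 1 (mod 4), so O_K = ℤ[(1+√-83)/2] and disc(K) = d = -83.
173 ∤ -83, so 173 is unramified.
Compute (-83/173) via Euler: 90^((173-1)/2) mod 173 = 1, so (-83/173) = 1.
(-83/173) = 1, so 173 splits.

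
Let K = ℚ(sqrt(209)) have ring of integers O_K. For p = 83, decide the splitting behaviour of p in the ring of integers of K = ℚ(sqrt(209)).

83 remains inert

d = 209 ≡ 1 (mod 4), so O_K = ℤ[(1+√209)/2] and disc(K) = d = 209.
disc(K) = 209 is not divisible by 83; 83 is unramified.
Legendre symbol by Euler's criterion: (209/83) ≡ 209^41 ≡ 82 (mod 83), i.e. (209/83) = -1.
Legendre symbol -1 ⇒ 83 is inert.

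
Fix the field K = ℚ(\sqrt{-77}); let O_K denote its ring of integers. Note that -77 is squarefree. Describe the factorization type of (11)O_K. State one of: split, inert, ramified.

ramifies in O_K

Since -77 ≢ 1 mod 4, the ring of integers is ℤ[√-77] with discriminant 4·(-77) = -308.
Ramification test: 11 | -308. The prime 11 ramifies in K.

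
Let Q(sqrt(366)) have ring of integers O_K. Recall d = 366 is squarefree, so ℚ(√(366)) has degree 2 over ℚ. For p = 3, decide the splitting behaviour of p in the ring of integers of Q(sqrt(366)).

366 mod 4 = 2, hence disc K = 4·366 = 1464 and O_K = ℤ[√366].
3 divides disc(K) = 1464, so 3 ramifies.

ramified — (3) = 𝔭²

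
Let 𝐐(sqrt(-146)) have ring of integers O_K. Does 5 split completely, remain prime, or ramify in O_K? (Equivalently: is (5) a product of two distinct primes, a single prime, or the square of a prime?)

-146 mod 4 = 2, hence disc K = 4·(-146) = -584 and O_K = ℤ[√-146].
5 ∤ -584, so 5 is unramified.
(-146/5) = 4^2 mod 5 = 1, giving Legendre symbol 1.
(-146/5) = 1, so 5 splits.

split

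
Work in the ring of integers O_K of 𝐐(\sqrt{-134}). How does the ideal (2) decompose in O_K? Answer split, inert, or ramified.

d = -134 ≡ 2 (mod 4), so O_K = ℤ[√-134] and disc(K) = 4d = -536.
2 divides disc(K) = -536, so 2 ramifies.

ramified — (2) = 𝔭²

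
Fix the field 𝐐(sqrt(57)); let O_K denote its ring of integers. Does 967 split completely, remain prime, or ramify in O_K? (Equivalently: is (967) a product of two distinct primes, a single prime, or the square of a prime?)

split

Since 57 ≡ 1 mod 4, the ring of integers is ℤ[(1+√57)/2] with discriminant 57.
Since gcd(967, 57) = 1 the prime 967 does not ramify.
(57/967) = 57^483 mod 967 = 1, giving Legendre symbol 1.
Legendre symbol 1 ⇒ 967 is split.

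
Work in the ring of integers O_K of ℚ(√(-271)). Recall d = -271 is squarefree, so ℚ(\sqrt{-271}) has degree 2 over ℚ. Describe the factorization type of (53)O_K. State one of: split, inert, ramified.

Since -271 ≡ 1 mod 4, the ring of integers is ℤ[(1+√-271)/2] with discriminant -271.
disc(K) = -271 is not divisible by 53; 53 is unramified.
(-271/53) = 47^26 mod 53 = 1, giving Legendre symbol 1.
Legendre symbol 1 ⇒ 53 is split.

53 splits in O_K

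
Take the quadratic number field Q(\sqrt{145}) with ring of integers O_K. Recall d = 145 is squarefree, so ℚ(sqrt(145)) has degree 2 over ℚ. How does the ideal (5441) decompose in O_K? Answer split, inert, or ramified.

d = 145 ≡ 1 (mod 4), so O_K = ℤ[(1+√145)/2] and disc(K) = d = 145.
Since gcd(5441, 145) = 1 the prime 5441 does not ramify.
Legendre symbol by Euler's criterion: (145/5441) ≡ 145^2720 ≡ 5440 (mod 5441), i.e. (145/5441) = -1.
d is a non-residue mod p, hence 5441 remains inert in O_K.

inert — (5441) stays prime in O_K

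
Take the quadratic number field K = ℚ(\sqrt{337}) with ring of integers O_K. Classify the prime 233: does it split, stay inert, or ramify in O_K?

splits completely

337 mod 4 = 1, hence disc K = 337 and O_K = ℤ[(1+√337)/2].
233 ∤ 337, so 233 is unramified.
(337/233) = 104^116 mod 233 = 1, giving Legendre symbol 1.
d is a quadratic residue mod p, hence 233 splits in O_K.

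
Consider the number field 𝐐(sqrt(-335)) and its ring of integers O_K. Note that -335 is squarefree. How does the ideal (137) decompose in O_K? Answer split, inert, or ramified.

Since -335 ≡ 1 mod 4, the ring of integers is ℤ[(1+√-335)/2] with discriminant -335.
137 ∤ -335, so 137 is unramified.
(-335/137) = 76^68 mod 137 = 1, giving Legendre symbol 1.
Legendre symbol 1 ⇒ 137 is split.

split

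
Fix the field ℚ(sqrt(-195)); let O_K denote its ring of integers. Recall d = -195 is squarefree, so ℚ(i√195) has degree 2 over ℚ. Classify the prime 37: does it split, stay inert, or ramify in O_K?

splits completely

-195 mod 4 = 1, hence disc K = -195 and O_K = ℤ[(1+√-195)/2].
37 ∤ -195, so 37 is unramified.
Euler's criterion: (-195)^18 mod 37 = 1. Thus (-195|37) = 1.
(-195/37) = 1, so 37 splits.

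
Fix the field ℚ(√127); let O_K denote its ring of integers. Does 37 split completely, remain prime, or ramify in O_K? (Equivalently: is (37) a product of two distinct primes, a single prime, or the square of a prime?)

p splits

d = 127 ≡ 3 (mod 4), so O_K = ℤ[√127] and disc(K) = 4d = 508.
disc(K) = 508 is not divisible by 37; 37 is unramified.
Compute (127/37) via Euler: 16^((37-1)/2) mod 37 = 1, so (127/37) = 1.
Legendre symbol 1 ⇒ 37 is split.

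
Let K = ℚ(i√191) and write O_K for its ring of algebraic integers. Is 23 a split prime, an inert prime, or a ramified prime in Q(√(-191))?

-191 mod 4 = 1, hence disc K = -191 and O_K = ℤ[(1+√-191)/2].
disc(K) = -191 is not divisible by 23; 23 is unramified.
Euler's criterion: (-191)^11 mod 23 = 1. Thus (-191|23) = 1.
(-191/23) = 1, so 23 splits.

split — (23) = 𝔭₁𝔭₂ with 𝔭₁ ≠ 𝔭₂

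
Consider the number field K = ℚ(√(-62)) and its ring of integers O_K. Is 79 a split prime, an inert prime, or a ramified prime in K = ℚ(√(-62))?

inert — (79) stays prime in O_K

d = -62 ≡ 2 (mod 4), so O_K = ℤ[√-62] and disc(K) = 4d = -248.
79 ∤ -248, so 79 is unramified.
Euler's criterion: (-62)^39 mod 79 = 78. Thus (-62|79) = -1.
(-62/79) = -1, so 79 is inert.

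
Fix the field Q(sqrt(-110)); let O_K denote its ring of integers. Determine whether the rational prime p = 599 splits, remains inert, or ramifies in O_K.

splits completely

-110 mod 4 = 2, hence disc K = 4·(-110) = -440 and O_K = ℤ[√-110].
Since gcd(599, -440) = 1 the prime 599 does not ramify.
Legendre symbol by Euler's criterion: (-110/599) ≡ (-110)^299 ≡ 1 (mod 599), i.e. (-110/599) = 1.
d is a quadratic residue mod p, hence 599 splits in O_K.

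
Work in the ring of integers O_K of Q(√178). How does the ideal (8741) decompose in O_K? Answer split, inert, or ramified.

178 mod 4 = 2, hence disc K = 4·178 = 712 and O_K = ℤ[√178].
disc(K) = 712 is not divisible by 8741; 8741 is unramified.
(178/8741) = 178^4370 mod 8741 = 1, giving Legendre symbol 1.
d is a quadratic residue mod p, hence 8741 splits in O_K.

p splits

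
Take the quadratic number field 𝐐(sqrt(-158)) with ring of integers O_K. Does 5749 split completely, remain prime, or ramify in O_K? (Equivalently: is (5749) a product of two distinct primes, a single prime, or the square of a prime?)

p splits

Since -158 ≢ 1 mod 4, the ring of integers is ℤ[√-158] with discriminant 4·(-158) = -632.
disc(K) = -632 is not divisible by 5749; 5749 is unramified.
Euler's criterion: (-158)^2874 mod 5749 = 1. Thus (-158|5749) = 1.
Legendre symbol 1 ⇒ 5749 is split.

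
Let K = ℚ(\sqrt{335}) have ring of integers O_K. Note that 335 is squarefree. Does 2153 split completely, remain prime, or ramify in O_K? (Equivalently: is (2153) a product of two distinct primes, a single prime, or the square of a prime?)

p is inert

335 mod 4 = 3, hence disc K = 4·335 = 1340 and O_K = ℤ[√335].
Since gcd(2153, 1340) = 1 the prime 2153 does not ramify.
Euler's criterion: 335^1076 mod 2153 = 2152. Thus (335|2153) = -1.
(335/2153) = -1, so 2153 is inert.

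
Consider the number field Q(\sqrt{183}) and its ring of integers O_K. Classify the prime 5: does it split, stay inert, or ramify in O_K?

Since 183 ≢ 1 mod 4, the ring of integers is ℤ[√183] with discriminant 4·183 = 732.
Since gcd(5, 732) = 1 the prime 5 does not ramify.
Legendre symbol by Euler's criterion: (183/5) ≡ 183^2 ≡ 4 (mod 5), i.e. (183/5) = -1.
(183/5) = -1, so 5 is inert.

5 remains inert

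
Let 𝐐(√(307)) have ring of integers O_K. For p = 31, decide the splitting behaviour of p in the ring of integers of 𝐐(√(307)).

p splits

d = 307 ≡ 3 (mod 4), so O_K = ℤ[√307] and disc(K) = 4d = 1228.
31 ∤ 1228, so 31 is unramified.
Compute (307/31) via Euler: 28^((31-1)/2) mod 31 = 1, so (307/31) = 1.
Legendre symbol 1 ⇒ 31 is split.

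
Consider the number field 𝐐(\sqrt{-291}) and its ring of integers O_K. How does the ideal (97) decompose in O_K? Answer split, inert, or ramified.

ramified — (97) = 𝔭²

Since -291 ≡ 1 mod 4, the ring of integers is ℤ[(1+√-291)/2] with discriminant -291.
97 divides disc(K) = -291, so 97 ramifies.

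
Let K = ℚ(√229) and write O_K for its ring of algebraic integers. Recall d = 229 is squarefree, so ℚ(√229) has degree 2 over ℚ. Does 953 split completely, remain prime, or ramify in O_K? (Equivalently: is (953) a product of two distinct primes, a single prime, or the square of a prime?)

split

Since 229 ≡ 1 mod 4, the ring of integers is ℤ[(1+√229)/2] with discriminant 229.
Since gcd(953, 229) = 1 the prime 953 does not ramify.
(229/953) = 229^476 mod 953 = 1, giving Legendre symbol 1.
Legendre symbol 1 ⇒ 953 is split.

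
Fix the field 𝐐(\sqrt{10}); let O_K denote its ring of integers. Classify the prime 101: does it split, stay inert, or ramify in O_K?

10 mod 4 = 2, hence disc K = 4·10 = 40 and O_K = ℤ[√10].
disc(K) = 40 is not divisible by 101; 101 is unramified.
Compute (10/101) via Euler: 10^((101-1)/2) mod 101 = 100, so (10/101) = -1.
Legendre symbol -1 ⇒ 101 is inert.

p is inert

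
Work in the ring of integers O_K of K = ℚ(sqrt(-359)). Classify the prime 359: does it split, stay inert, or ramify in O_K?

d = -359 ≡ 1 (mod 4), so O_K = ℤ[(1+√-359)/2] and disc(K) = d = -359.
359 divides disc(K) = -359, so 359 ramifies.

359 is ramified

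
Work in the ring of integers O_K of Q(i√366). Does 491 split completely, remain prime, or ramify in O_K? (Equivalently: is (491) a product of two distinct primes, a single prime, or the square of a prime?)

Since -366 ≢ 1 mod 4, the ring of integers is ℤ[√-366] with discriminant 4·(-366) = -1464.
Since gcd(491, -1464) = 1 the prime 491 does not ramify.
Legendre symbol by Euler's criterion: (-366/491) ≡ (-366)^245 ≡ 1 (mod 491), i.e. (-366/491) = 1.
Legendre symbol 1 ⇒ 491 is split.

p splits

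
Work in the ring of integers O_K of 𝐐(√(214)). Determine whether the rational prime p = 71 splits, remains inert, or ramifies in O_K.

splits completely

Since 214 ≢ 1 mod 4, the ring of integers is ℤ[√214] with discriminant 4·214 = 856.
Since gcd(71, 856) = 1 the prime 71 does not ramify.
Compute (214/71) via Euler: 1^((71-1)/2) mod 71 = 1, so (214/71) = 1.
d is a quadratic residue mod p, hence 71 splits in O_K.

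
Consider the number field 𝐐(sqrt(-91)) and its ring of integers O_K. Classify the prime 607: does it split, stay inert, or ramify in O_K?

-91 mod 4 = 1, hence disc K = -91 and O_K = ℤ[(1+√-91)/2].
Since gcd(607, -91) = 1 the prime 607 does not ramify.
Legendre symbol by Euler's criterion: (-91/607) ≡ (-91)^303 ≡ 606 (mod 607), i.e. (-91/607) = -1.
(-91/607) = -1, so 607 is inert.

p is inert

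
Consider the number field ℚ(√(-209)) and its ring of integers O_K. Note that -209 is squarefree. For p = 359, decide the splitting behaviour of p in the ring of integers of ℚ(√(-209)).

Since -209 ≢ 1 mod 4, the ring of integers is ℤ[√-209] with discriminant 4·(-209) = -836.
disc(K) = -836 is not divisible by 359; 359 is unramified.
(-209/359) = 150^179 mod 359 = 1, giving Legendre symbol 1.
d is a quadratic residue mod p, hence 359 splits in O_K.

splits completely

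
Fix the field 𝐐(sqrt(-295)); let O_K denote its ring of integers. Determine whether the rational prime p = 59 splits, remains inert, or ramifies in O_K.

59 is ramified

d = -295 ≡ 1 (mod 4), so O_K = ℤ[(1+√-295)/2] and disc(K) = d = -295.
59 divides disc(K) = -295, so 59 ramifies.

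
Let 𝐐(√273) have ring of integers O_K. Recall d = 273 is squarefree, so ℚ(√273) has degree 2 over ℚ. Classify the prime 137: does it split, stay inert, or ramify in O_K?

137 splits in O_K

d = 273 ≡ 1 (mod 4), so O_K = ℤ[(1+√273)/2] and disc(K) = d = 273.
disc(K) = 273 is not divisible by 137; 137 is unramified.
(273/137) = 136^68 mod 137 = 1, giving Legendre symbol 1.
d is a quadratic residue mod p, hence 137 splits in O_K.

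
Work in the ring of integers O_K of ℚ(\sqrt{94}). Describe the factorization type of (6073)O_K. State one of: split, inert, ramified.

6073 remains inert

94 mod 4 = 2, hence disc K = 4·94 = 376 and O_K = ℤ[√94].
6073 ∤ 376, so 6073 is unramified.
Legendre symbol by Euler's criterion: (94/6073) ≡ 94^3036 ≡ 6072 (mod 6073), i.e. (94/6073) = -1.
d is a non-residue mod p, hence 6073 remains inert in O_K.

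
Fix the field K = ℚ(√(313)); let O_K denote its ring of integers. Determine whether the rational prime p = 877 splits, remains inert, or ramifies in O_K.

inert — (877) stays prime in O_K

d = 313 ≡ 1 (mod 4), so O_K = ℤ[(1+√313)/2] and disc(K) = d = 313.
disc(K) = 313 is not divisible by 877; 877 is unramified.
Legendre symbol by Euler's criterion: (313/877) ≡ 313^438 ≡ 876 (mod 877), i.e. (313/877) = -1.
Legendre symbol -1 ⇒ 877 is inert.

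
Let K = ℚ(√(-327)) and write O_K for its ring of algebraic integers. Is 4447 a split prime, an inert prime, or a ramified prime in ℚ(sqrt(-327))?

Since -327 ≡ 1 mod 4, the ring of integers is ℤ[(1+√-327)/2] with discriminant -327.
Since gcd(4447, -327) = 1 the prime 4447 does not ramify.
Euler's criterion: (-327)^2223 mod 4447 = 1. Thus (-327|4447) = 1.
Legendre symbol 1 ⇒ 4447 is split.

split — (4447) = 𝔭₁𝔭₂ with 𝔭₁ ≠ 𝔭₂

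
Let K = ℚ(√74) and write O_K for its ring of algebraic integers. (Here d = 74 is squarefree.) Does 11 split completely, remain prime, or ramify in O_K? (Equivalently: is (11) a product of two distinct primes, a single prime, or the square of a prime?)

inert — (11) stays prime in O_K

74 mod 4 = 2, hence disc K = 4·74 = 296 and O_K = ℤ[√74].
11 ∤ 296, so 11 is unramified.
Legendre symbol by Euler's criterion: (74/11) ≡ 74^5 ≡ 10 (mod 11), i.e. (74/11) = -1.
Legendre symbol -1 ⇒ 11 is inert.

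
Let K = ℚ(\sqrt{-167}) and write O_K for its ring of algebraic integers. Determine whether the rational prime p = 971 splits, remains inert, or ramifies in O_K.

-167 mod 4 = 1, hence disc K = -167 and O_K = ℤ[(1+√-167)/2].
971 ∤ -167, so 971 is unramified.
Euler's criterion: (-167)^485 mod 971 = 970. Thus (-167|971) = -1.
d is a non-residue mod p, hence 971 remains inert in O_K.

971 remains inert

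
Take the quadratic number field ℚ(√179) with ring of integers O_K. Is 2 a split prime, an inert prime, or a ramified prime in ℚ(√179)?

ramified

179 mod 4 = 3, hence disc K = 4·179 = 716 and O_K = ℤ[√179].
Ramification test: 2 | 716. The prime 2 ramifies in K.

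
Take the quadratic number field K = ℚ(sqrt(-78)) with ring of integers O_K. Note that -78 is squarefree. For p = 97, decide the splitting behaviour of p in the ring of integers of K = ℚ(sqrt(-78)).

inert

d = -78 ≡ 2 (mod 4), so O_K = ℤ[√-78] and disc(K) = 4d = -312.
97 ∤ -312, so 97 is unramified.
Legendre symbol by Euler's criterion: (-78/97) ≡ (-78)^48 ≡ 96 (mod 97), i.e. (-78/97) = -1.
(-78/97) = -1, so 97 is inert.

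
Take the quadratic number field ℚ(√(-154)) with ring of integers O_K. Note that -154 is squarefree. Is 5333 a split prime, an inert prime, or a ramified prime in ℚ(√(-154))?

5333 splits in O_K

-154 mod 4 = 2, hence disc K = 4·(-154) = -616 and O_K = ℤ[√-154].
Since gcd(5333, -616) = 1 the prime 5333 does not ramify.
Legendre symbol by Euler's criterion: (-154/5333) ≡ (-154)^2666 ≡ 1 (mod 5333), i.e. (-154/5333) = 1.
Legendre symbol 1 ⇒ 5333 is split.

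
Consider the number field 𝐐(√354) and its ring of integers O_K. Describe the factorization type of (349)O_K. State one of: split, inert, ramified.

split

354 mod 4 = 2, hence disc K = 4·354 = 1416 and O_K = ℤ[√354].
disc(K) = 1416 is not divisible by 349; 349 is unramified.
Legendre symbol by Euler's criterion: (354/349) ≡ 354^174 ≡ 1 (mod 349), i.e. (354/349) = 1.
d is a quadratic residue mod p, hence 349 splits in O_K.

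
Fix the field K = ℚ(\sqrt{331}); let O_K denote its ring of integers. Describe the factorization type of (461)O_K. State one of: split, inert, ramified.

splits completely

331 mod 4 = 3, hence disc K = 4·331 = 1324 and O_K = ℤ[√331].
461 ∤ 1324, so 461 is unramified.
Legendre symbol by Euler's criterion: (331/461) ≡ 331^230 ≡ 1 (mod 461), i.e. (331/461) = 1.
d is a quadratic residue mod p, hence 461 splits in O_K.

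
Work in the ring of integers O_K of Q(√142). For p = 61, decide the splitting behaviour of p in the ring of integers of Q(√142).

d = 142 ≡ 2 (mod 4), so O_K = ℤ[√142] and disc(K) = 4d = 568.
Since gcd(61, 568) = 1 the prime 61 does not ramify.
Euler's criterion: 142^30 mod 61 = 1. Thus (142|61) = 1.
(142/61) = 1, so 61 splits.

61 splits in O_K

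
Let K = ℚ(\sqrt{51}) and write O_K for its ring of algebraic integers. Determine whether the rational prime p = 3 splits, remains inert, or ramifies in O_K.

d = 51 ≡ 3 (mod 4), so O_K = ℤ[√51] and disc(K) = 4d = 204.
Ramification test: 3 | 204. The prime 3 ramifies in K.

3 is ramified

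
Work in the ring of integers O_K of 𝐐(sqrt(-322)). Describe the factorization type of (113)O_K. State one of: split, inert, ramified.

inert

-322 mod 4 = 2, hence disc K = 4·(-322) = -1288 and O_K = ℤ[√-322].
Since gcd(113, -1288) = 1 the prime 113 does not ramify.
Euler's criterion: (-322)^56 mod 113 = 112. Thus (-322|113) = -1.
Legendre symbol -1 ⇒ 113 is inert.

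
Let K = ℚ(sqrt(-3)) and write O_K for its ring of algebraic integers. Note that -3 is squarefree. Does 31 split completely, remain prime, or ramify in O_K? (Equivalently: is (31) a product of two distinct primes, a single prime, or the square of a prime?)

p splits

d = -3 ≡ 1 (mod 4), so O_K = ℤ[(1+√-3)/2] and disc(K) = d = -3.
31 ∤ -3, so 31 is unramified.
Compute (-3/31) via Euler: 28^((31-1)/2) mod 31 = 1, so (-3/31) = 1.
Legendre symbol 1 ⇒ 31 is split.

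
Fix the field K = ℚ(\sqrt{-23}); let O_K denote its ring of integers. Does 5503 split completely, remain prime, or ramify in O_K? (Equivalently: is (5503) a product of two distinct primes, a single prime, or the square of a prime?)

splits completely

Since -23 ≡ 1 mod 4, the ring of integers is ℤ[(1+√-23)/2] with discriminant -23.
5503 ∤ -23, so 5503 is unramified.
Compute (-23/5503) via Euler: 5480^((5503-1)/2) mod 5503 = 1, so (-23/5503) = 1.
Legendre symbol 1 ⇒ 5503 is split.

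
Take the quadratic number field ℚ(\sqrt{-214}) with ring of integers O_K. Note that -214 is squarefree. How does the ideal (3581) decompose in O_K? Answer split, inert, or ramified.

Since -214 ≢ 1 mod 4, the ring of integers is ℤ[√-214] with discriminant 4·(-214) = -856.
disc(K) = -856 is not divisible by 3581; 3581 is unramified.
Euler's criterion: (-214)^1790 mod 3581 = 1. Thus (-214|3581) = 1.
(-214/3581) = 1, so 3581 splits.

3581 splits in O_K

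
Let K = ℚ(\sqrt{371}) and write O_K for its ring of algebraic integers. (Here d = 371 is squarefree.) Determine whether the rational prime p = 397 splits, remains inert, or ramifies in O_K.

split — (397) = 𝔭₁𝔭₂ with 𝔭₁ ≠ 𝔭₂

Since 371 ≢ 1 mod 4, the ring of integers is ℤ[√371] with discriminant 4·371 = 1484.
Since gcd(397, 1484) = 1 the prime 397 does not ramify.
(371/397) = 371^198 mod 397 = 1, giving Legendre symbol 1.
Legendre symbol 1 ⇒ 397 is split.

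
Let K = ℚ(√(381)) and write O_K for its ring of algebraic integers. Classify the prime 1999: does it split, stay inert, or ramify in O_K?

Since 381 ≡ 1 mod 4, the ring of integers is ℤ[(1+√381)/2] with discriminant 381.
1999 ∤ 381, so 1999 is unramified.
(381/1999) = 381^999 mod 1999 = 1, giving Legendre symbol 1.
d is a quadratic residue mod p, hence 1999 splits in O_K.

1999 splits in O_K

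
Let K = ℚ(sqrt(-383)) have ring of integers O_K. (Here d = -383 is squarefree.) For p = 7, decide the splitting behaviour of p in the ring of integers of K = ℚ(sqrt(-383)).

d = -383 ≡ 1 (mod 4), so O_K = ℤ[(1+√-383)/2] and disc(K) = d = -383.
7 ∤ -383, so 7 is unramified.
Compute (-383/7) via Euler: 2^((7-1)/2) mod 7 = 1, so (-383/7) = 1.
d is a quadratic residue mod p, hence 7 splits in O_K.

p splits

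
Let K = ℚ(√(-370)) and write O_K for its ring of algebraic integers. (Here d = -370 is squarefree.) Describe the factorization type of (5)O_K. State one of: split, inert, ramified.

ramified — (5) = 𝔭²

d = -370 ≡ 2 (mod 4), so O_K = ℤ[√-370] and disc(K) = 4d = -1480.
disc(K) = -1480 = 5·(-296), so p = 5 is ramified.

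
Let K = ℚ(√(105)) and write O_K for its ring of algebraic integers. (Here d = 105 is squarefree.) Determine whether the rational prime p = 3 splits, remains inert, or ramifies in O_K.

ramified

105 mod 4 = 1, hence disc K = 105 and O_K = ℤ[(1+√105)/2].
Ramification test: 3 | 105. The prime 3 ramifies in K.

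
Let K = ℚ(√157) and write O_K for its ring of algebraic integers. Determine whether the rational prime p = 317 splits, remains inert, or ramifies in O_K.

157 mod 4 = 1, hence disc K = 157 and O_K = ℤ[(1+√157)/2].
Since gcd(317, 157) = 1 the prime 317 does not ramify.
Compute (157/317) via Euler: 157^((317-1)/2) mod 317 = 1, so (157/317) = 1.
(157/317) = 1, so 317 splits.

split — (317) = 𝔭₁𝔭₂ with 𝔭₁ ≠ 𝔭₂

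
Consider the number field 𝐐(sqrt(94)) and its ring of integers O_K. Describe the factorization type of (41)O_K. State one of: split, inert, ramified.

d = 94 ≡ 2 (mod 4), so O_K = ℤ[√94] and disc(K) = 4d = 376.
disc(K) = 376 is not divisible by 41; 41 is unramified.
(94/41) = 12^20 mod 41 = 40, giving Legendre symbol -1.
(94/41) = -1, so 41 is inert.

41 remains inert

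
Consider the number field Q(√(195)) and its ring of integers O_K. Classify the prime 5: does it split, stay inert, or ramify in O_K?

195 mod 4 = 3, hence disc K = 4·195 = 780 and O_K = ℤ[√195].
5 divides disc(K) = 780, so 5 ramifies.

p ramifies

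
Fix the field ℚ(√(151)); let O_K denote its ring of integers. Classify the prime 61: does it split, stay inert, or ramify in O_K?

Since 151 ≢ 1 mod 4, the ring of integers is ℤ[√151] with discriminant 4·151 = 604.
61 ∤ 604, so 61 is unramified.
(151/61) = 29^30 mod 61 = 60, giving Legendre symbol -1.
d is a non-residue mod p, hence 61 remains inert in O_K.

inert — (61) stays prime in O_K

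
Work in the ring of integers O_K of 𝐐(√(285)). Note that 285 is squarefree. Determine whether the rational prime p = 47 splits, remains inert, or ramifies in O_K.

Since 285 ≡ 1 mod 4, the ring of integers is ℤ[(1+√285)/2] with discriminant 285.
Since gcd(47, 285) = 1 the prime 47 does not ramify.
Compute (285/47) via Euler: 3^((47-1)/2) mod 47 = 1, so (285/47) = 1.
Legendre symbol 1 ⇒ 47 is split.

splits completely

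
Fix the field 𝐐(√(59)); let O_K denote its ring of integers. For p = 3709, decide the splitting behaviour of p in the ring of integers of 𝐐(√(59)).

split

d = 59 ≡ 3 (mod 4), so O_K = ℤ[√59] and disc(K) = 4d = 236.
3709 ∤ 236, so 3709 is unramified.
(59/3709) = 59^1854 mod 3709 = 1, giving Legendre symbol 1.
(59/3709) = 1, so 3709 splits.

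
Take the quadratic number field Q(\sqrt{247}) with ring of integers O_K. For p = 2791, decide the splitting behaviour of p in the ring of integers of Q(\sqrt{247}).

2791 remains inert

d = 247 ≡ 3 (mod 4), so O_K = ℤ[√247] and disc(K) = 4d = 988.
disc(K) = 988 is not divisible by 2791; 2791 is unramified.
Legendre symbol by Euler's criterion: (247/2791) ≡ 247^1395 ≡ 2790 (mod 2791), i.e. (247/2791) = -1.
Legendre symbol -1 ⇒ 2791 is inert.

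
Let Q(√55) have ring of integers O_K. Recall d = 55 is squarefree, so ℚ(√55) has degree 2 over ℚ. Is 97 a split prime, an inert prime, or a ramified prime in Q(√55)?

97 remains inert

Since 55 ≢ 1 mod 4, the ring of integers is ℤ[√55] with discriminant 4·55 = 220.
disc(K) = 220 is not divisible by 97; 97 is unramified.
(55/97) = 55^48 mod 97 = 96, giving Legendre symbol -1.
(55/97) = -1, so 97 is inert.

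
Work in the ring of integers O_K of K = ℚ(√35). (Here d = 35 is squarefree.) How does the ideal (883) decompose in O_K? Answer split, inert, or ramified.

splits completely

35 mod 4 = 3, hence disc K = 4·35 = 140 and O_K = ℤ[√35].
disc(K) = 140 is not divisible by 883; 883 is unramified.
Compute (35/883) via Euler: 35^((883-1)/2) mod 883 = 1, so (35/883) = 1.
(35/883) = 1, so 883 splits.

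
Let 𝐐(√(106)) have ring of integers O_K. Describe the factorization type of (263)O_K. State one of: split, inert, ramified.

d = 106 ≡ 2 (mod 4), so O_K = ℤ[√106] and disc(K) = 4d = 424.
disc(K) = 424 is not divisible by 263; 263 is unramified.
Euler's criterion: 106^131 mod 263 = 262. Thus (106|263) = -1.
d is a non-residue mod p, hence 263 remains inert in O_K.

p is inert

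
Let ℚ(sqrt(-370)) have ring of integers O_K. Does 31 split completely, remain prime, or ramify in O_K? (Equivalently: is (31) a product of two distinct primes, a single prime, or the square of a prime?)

d = -370 ≡ 2 (mod 4), so O_K = ℤ[√-370] and disc(K) = 4d = -1480.
31 ∤ -1480, so 31 is unramified.
Euler's criterion: (-370)^15 mod 31 = 1. Thus (-370|31) = 1.
d is a quadratic residue mod p, hence 31 splits in O_K.

p splits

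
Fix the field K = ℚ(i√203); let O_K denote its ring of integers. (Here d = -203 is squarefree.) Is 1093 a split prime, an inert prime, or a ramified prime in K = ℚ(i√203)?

splits completely

Since -203 ≡ 1 mod 4, the ring of integers is ℤ[(1+√-203)/2] with discriminant -203.
disc(K) = -203 is not divisible by 1093; 1093 is unramified.
Legendre symbol by Euler's criterion: (-203/1093) ≡ (-203)^546 ≡ 1 (mod 1093), i.e. (-203/1093) = 1.
(-203/1093) = 1, so 1093 splits.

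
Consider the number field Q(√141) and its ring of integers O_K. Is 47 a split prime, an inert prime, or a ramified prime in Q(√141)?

ramifies in O_K

d = 141 ≡ 1 (mod 4), so O_K = ℤ[(1+√141)/2] and disc(K) = d = 141.
Ramification test: 47 | 141. The prime 47 ramifies in K.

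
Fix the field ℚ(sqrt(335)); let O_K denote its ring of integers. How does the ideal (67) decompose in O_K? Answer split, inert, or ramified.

ramified — (67) = 𝔭²

d = 335 ≡ 3 (mod 4), so O_K = ℤ[√335] and disc(K) = 4d = 1340.
disc(K) = 1340 = 67·20, so p = 67 is ramified.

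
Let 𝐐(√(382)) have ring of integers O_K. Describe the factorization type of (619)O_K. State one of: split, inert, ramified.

Since 382 ≢ 1 mod 4, the ring of integers is ℤ[√382] with discriminant 4·382 = 1528.
Since gcd(619, 1528) = 1 the prime 619 does not ramify.
(382/619) = 382^309 mod 619 = 1, giving Legendre symbol 1.
(382/619) = 1, so 619 splits.

split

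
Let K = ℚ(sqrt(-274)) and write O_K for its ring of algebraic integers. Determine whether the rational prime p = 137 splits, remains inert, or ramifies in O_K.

p ramifies

d = -274 ≡ 2 (mod 4), so O_K = ℤ[√-274] and disc(K) = 4d = -1096.
disc(K) = -1096 = 137·(-8), so p = 137 is ramified.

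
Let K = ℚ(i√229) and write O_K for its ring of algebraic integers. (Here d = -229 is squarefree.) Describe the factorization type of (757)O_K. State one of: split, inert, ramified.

splits completely

d = -229 ≡ 3 (mod 4), so O_K = ℤ[√-229] and disc(K) = 4d = -916.
disc(K) = -916 is not divisible by 757; 757 is unramified.
(-229/757) = 528^378 mod 757 = 1, giving Legendre symbol 1.
(-229/757) = 1, so 757 splits.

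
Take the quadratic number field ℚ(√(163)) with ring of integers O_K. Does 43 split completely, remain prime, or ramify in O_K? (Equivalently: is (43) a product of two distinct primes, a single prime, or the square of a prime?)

Since 163 ≢ 1 mod 4, the ring of integers is ℤ[√163] with discriminant 4·163 = 652.
Since gcd(43, 652) = 1 the prime 43 does not ramify.
Euler's criterion: 163^21 mod 43 = 42. Thus (163|43) = -1.
(163/43) = -1, so 43 is inert.

inert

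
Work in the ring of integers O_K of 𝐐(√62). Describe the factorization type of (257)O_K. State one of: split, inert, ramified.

257 splits in O_K

Since 62 ≢ 1 mod 4, the ring of integers is ℤ[√62] with discriminant 4·62 = 248.
disc(K) = 248 is not divisible by 257; 257 is unramified.
(62/257) = 62^128 mod 257 = 1, giving Legendre symbol 1.
Legendre symbol 1 ⇒ 257 is split.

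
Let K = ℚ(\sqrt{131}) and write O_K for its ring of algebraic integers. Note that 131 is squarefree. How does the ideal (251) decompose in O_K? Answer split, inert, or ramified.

splits completely

131 mod 4 = 3, hence disc K = 4·131 = 524 and O_K = ℤ[√131].
disc(K) = 524 is not divisible by 251; 251 is unramified.
Legendre symbol by Euler's criterion: (131/251) ≡ 131^125 ≡ 1 (mod 251), i.e. (131/251) = 1.
d is a quadratic residue mod p, hence 251 splits in O_K.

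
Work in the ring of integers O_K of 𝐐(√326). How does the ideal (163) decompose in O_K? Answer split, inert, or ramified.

Since 326 ≢ 1 mod 4, the ring of integers is ℤ[√326] with discriminant 4·326 = 1304.
163 divides disc(K) = 1304, so 163 ramifies.

p ramifies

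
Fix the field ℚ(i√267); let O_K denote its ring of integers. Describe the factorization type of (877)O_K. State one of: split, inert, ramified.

remains prime (inert)

-267 mod 4 = 1, hence disc K = -267 and O_K = ℤ[(1+√-267)/2].
Since gcd(877, -267) = 1 the prime 877 does not ramify.
Legendre symbol by Euler's criterion: (-267/877) ≡ (-267)^438 ≡ 876 (mod 877), i.e. (-267/877) = -1.
Legendre symbol -1 ⇒ 877 is inert.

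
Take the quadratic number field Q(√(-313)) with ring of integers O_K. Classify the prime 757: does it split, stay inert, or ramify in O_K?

d = -313 ≡ 3 (mod 4), so O_K = ℤ[√-313] and disc(K) = 4d = -1252.
disc(K) = -1252 is not divisible by 757; 757 is unramified.
(-313/757) = 444^378 mod 757 = 756, giving Legendre symbol -1.
(-313/757) = -1, so 757 is inert.

757 remains inert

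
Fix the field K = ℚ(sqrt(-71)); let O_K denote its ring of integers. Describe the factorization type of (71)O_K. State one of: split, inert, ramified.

ramified — (71) = 𝔭²

d = -71 ≡ 1 (mod 4), so O_K = ℤ[(1+√-71)/2] and disc(K) = d = -71.
disc(K) = -71 = 71·(-1), so p = 71 is ramified.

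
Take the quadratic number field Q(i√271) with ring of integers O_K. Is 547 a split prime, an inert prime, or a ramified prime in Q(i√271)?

d = -271 ≡ 1 (mod 4), so O_K = ℤ[(1+√-271)/2] and disc(K) = d = -271.
547 ∤ -271, so 547 is unramified.
Euler's criterion: (-271)^273 mod 547 = 1. Thus (-271|547) = 1.
d is a quadratic residue mod p, hence 547 splits in O_K.

p splits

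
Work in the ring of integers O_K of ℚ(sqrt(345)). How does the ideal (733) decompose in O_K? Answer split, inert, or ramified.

split — (733) = 𝔭₁𝔭₂ with 𝔭₁ ≠ 𝔭₂

345 mod 4 = 1, hence disc K = 345 and O_K = ℤ[(1+√345)/2].
Since gcd(733, 345) = 1 the prime 733 does not ramify.
Euler's criterion: 345^366 mod 733 = 1. Thus (345|733) = 1.
(345/733) = 1, so 733 splits.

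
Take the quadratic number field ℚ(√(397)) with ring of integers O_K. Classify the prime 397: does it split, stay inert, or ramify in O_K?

397 is ramified

397 mod 4 = 1, hence disc K = 397 and O_K = ℤ[(1+√397)/2].
disc(K) = 397 = 397·1, so p = 397 is ramified.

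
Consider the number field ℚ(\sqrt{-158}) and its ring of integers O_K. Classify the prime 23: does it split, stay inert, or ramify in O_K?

split

-158 mod 4 = 2, hence disc K = 4·(-158) = -632 and O_K = ℤ[√-158].
Since gcd(23, -632) = 1 the prime 23 does not ramify.
Compute (-158/23) via Euler: 3^((23-1)/2) mod 23 = 1, so (-158/23) = 1.
d is a quadratic residue mod p, hence 23 splits in O_K.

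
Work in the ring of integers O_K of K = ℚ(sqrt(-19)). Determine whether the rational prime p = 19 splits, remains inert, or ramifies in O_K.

ramified

Since -19 ≡ 1 mod 4, the ring of integers is ℤ[(1+√-19)/2] with discriminant -19.
Ramification test: 19 | -19. The prime 19 ramifies in K.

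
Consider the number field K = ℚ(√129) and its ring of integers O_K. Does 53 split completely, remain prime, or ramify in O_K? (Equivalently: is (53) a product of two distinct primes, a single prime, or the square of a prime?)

53 remains inert

129 mod 4 = 1, hence disc K = 129 and O_K = ℤ[(1+√129)/2].
disc(K) = 129 is not divisible by 53; 53 is unramified.
Euler's criterion: 129^26 mod 53 = 52. Thus (129|53) = -1.
Legendre symbol -1 ⇒ 53 is inert.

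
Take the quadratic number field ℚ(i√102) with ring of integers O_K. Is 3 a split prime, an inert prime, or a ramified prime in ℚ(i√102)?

ramified

-102 mod 4 = 2, hence disc K = 4·(-102) = -408 and O_K = ℤ[√-102].
3 divides disc(K) = -408, so 3 ramifies.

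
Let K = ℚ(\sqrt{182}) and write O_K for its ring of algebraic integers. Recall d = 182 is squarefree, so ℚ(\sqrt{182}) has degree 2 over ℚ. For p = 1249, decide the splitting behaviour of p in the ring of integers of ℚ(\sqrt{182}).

d = 182 ≡ 2 (mod 4), so O_K = ℤ[√182] and disc(K) = 4d = 728.
1249 ∤ 728, so 1249 is unramified.
Compute (182/1249) via Euler: 182^((1249-1)/2) mod 1249 = 1248, so (182/1249) = -1.
Legendre symbol -1 ⇒ 1249 is inert.

remains prime (inert)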